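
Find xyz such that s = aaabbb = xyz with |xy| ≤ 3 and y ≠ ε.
x = 'a', y = 'aa', z = 'bbb'

For s = aaabbb and p = 3, one valid decomposition is:
- x = 'a' (length 1)
- y = 'aa' (length 2)
- z = 'bbb' (length 3)

Verification:
- xyz = 'a' + 'aa' + 'bbb' = aaabbb ✓
- |xy| = 3 ≤ 3 ✓
- |y| = 2 > 0 ✓

All pumping lemma constraints are satisfied.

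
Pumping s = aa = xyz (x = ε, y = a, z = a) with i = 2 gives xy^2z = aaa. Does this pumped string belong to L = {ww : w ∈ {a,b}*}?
No

xy²z = ε · aa · a = aaa.
aaa has odd length 3, so it cannot be written as ww and is not in L.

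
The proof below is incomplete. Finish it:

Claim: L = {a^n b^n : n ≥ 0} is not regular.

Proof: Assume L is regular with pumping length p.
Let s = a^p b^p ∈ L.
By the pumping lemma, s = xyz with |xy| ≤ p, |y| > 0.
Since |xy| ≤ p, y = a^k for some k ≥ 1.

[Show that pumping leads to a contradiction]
Consider xy²z = a^(p+k) b^p.

Since k ≥ 1, we have p + k > p.
So xy²z has more a's than b's: (p+k) a's vs p b's.
This means xy²z ∉ L because a^n b^n requires equal counts.

This contradicts the pumping lemma which states xy²z ∈ L.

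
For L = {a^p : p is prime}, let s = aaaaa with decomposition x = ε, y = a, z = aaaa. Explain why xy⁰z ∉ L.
xy⁰z = aaaa ∉ L

Pumping with i = 0 replaces y = a by y⁰ = ε:
- Original: s = xyz = aaaaa; aaaaa has length 5, which is prime, so it is in L
- Pumped: xy⁰z = ε · ε · aaaa = aaaa
- aaaa has length 4 = 2 × 2, which is not prime, so it is not in L

The pumping lemma would require xy⁰z ∈ L, so this decomposition yields a contradiction.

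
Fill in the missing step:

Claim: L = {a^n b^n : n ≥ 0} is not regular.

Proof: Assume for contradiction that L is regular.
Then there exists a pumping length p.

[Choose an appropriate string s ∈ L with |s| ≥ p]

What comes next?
s = a^p b^p

This string is in L (has equal a's and b's) and has length 2p ≥ p.
Any decomposition xyz with |xy| ≤ p means y consists only of a's,
so pumping will unbalance the counts.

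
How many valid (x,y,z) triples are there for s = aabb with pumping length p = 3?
6

For s = 'aabb' with pumping length p = 3:

Constraints: |xy| ≤ 3, |y| > 0

Valid decompositions (|xy| ≤ p, |y| ≥ 1):
  • x='', y='a', z='abb'
  • x='a', y='a', z='bb'
  • x='', y='aa', z='bb'
  • x='aa', y='b', z='b'
  • x='a', y='ab', z='b'
  • x='', y='aab', z='b'

Total count: 6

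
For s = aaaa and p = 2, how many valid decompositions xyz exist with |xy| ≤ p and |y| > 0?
3

For s = 'aaaa' with pumping length p = 2:

Constraints: |xy| ≤ 2, |y| > 0

Valid decompositions (|xy| ≤ p, |y| ≥ 1):
  • x='', y='a', z='aaa'
  • x='a', y='a', z='aa'
  • x='', y='aa', z='aa'

Total count: 3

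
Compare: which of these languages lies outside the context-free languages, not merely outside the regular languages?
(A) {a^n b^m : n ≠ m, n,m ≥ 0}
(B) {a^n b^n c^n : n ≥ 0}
(B) {a^n b^n c^n : n ≥ 0}

(B) {a^n b^n c^n : n ≥ 0} requires the CFL pumping lemma.

- {a^n b^m : n ≠ m, n,m ≥ 0} is context-free (but not regular)
  • Can be shown non-regular with the regular pumping lemma
  • After pumping a's, we can make n = m

- {a^n b^n c^n : n ≥ 0} is NOT context-free
  • Requires the CFL pumping lemma to prove
  • Cannot maintain three equal counts simultaneously

The CFL pumping lemma is "stronger" in that it can prove non-membership
in the larger class of context-free languages.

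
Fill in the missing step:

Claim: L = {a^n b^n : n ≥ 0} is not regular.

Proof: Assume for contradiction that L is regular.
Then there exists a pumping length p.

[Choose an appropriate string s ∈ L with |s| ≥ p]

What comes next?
s = a^p b^p

This string is in L (has equal a's and b's) and has length 2p ≥ p.
Any decomposition xyz with |xy| ≤ p means y consists only of a's,
so pumping will unbalance the counts.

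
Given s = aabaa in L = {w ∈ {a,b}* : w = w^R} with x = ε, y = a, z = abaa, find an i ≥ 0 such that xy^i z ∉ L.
i = 2

xy²z = ε · aa · abaa = aaabaa; aaabaa reversed is aabaaa ≠ aaabaa, so it is not a palindrome and is not in L.
(Other choices also work, e.g. i = 0, 3; only i = 1 is guaranteed to stay in L since xy¹z = s.)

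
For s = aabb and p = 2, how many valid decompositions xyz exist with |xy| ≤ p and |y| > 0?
3

For s = 'aabb' with pumping length p = 2:

Constraints: |xy| ≤ 2, |y| > 0

Valid decompositions (|xy| ≤ p, |y| ≥ 1):
  • x='', y='a', z='abb'
  • x='a', y='a', z='bb'
  • x='', y='aa', z='bb'

Total count: 3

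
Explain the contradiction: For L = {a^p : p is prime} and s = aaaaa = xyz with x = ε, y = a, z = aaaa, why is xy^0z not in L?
xy⁰z = aaaa ∉ L

Pumping with i = 0 replaces y = a by y⁰ = ε:
- Original: s = xyz = aaaaa; aaaaa has length 5, which is prime, so it is in L
- Pumped: xy⁰z = ε · ε · aaaa = aaaa
- aaaa has length 4 = 2 × 2, which is not prime, so it is not in L

The pumping lemma would require xy⁰z ∈ L, so this decomposition yields a contradiction.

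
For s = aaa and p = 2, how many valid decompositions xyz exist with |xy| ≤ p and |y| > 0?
3

For s = 'aaa' with pumping length p = 2:

Constraints: |xy| ≤ 2, |y| > 0

Valid decompositions (|xy| ≤ p, |y| ≥ 1):
  • x='', y='a', z='aa'
  • x='a', y='a', z='a'
  • x='', y='aa', z='a'

Total count: 3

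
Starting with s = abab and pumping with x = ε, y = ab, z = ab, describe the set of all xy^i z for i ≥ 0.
{xy^i z : i ≥ 0} = {(ab)^(i+1) : i ≥ 0} = {ab, abab, ababab, ...}

With x = ε, y = ab, z = ab: Pumping 'ab' gives strings of alternating a's and b's.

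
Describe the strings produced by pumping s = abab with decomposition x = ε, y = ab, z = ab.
{xy^i z : i ≥ 0} = {(ab)^(i+1) : i ≥ 0} = {ab, abab, ababab, ...}

With x = ε, y = ab, z = ab: Pumping 'ab' gives strings of alternating a's and b's.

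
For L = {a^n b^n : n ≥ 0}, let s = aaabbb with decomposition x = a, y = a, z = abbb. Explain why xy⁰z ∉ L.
xy⁰z = aabbb ∉ L

Pumping with i = 0 replaces y = a by y⁰ = ε:
- Original: s = xyz = aaabbb; aaabbb = a^3 b^3 has equal counts (3 = 3), so it is in L
- Pumped: xy⁰z = a · ε · abbb = aabbb
- aabbb has 2 a's and 3 b's; 2 ≠ 3, so it is not in L

The pumping lemma would require xy⁰z ∈ L, so this decomposition yields a contradiction.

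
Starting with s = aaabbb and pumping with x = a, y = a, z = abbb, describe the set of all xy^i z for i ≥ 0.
{xy^i z : i ≥ 0} = {a^(2+i) b^3 : i ≥ 0} = {aabbb, aaabbb, aaaabbb, ...}

With x = a, y = a, z = abbb: Starting with aaabbb and pumping the second 'a', we get strings with 2+i a's followed by 3 b's for i = 0, 1, 2, ...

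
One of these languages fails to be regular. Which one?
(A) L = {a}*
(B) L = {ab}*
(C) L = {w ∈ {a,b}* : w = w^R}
(C) {w ∈ {a,b}* : w = w^R}

(C) L = {w ∈ {a,b}* : w = w^R} is NOT regular.

The pumping lemma can be used to prove this:
After pumping, the string is no longer symmetric

The other languages are regular because they can be recognized by finite automata.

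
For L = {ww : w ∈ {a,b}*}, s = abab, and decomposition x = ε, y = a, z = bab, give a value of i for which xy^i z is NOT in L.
i = 2

xy²z = ε · aa · bab = aabab; aabab has odd length 5, so it cannot be written as ww and is not in L.
(Other choices also work, e.g. i = 0, 3; only i = 1 is guaranteed to stay in L since xy¹z = s.)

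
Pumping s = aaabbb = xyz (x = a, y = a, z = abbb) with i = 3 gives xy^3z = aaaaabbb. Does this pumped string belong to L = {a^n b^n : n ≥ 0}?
No

xy³z = a · aaa · abbb = aaaaabbb.
aaaaabbb has 5 a's and 3 b's; 5 ≠ 3, so it is not in L.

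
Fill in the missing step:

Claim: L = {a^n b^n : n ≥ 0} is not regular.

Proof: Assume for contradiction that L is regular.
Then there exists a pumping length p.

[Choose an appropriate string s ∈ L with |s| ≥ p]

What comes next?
s = a^p b^p

This string is in L (has equal a's and b's) and has length 2p ≥ p.
Any decomposition xyz with |xy| ≤ p means y consists only of a's,
so pumping will unbalance the counts.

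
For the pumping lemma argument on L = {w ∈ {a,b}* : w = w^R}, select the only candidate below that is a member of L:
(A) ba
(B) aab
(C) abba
(C) abba

The pumping lemma is applied to a string s that lies in L, so first check membership of each option:
- (A) ba reversed is ab ≠ ba, so it is not a palindrome and is not in L ✗
- (B) aab reversed is baa ≠ aab, so it is not a palindrome and is not in L ✗
- (C) abba reversed is abba, the same string, so it is a palindrome and is in L ✓

Only (C) abba is in L, so it is the only candidate that could play the role of s.
(In a complete proof one picks s in terms of the pumping length p so that |s| ≥ p is guaranteed; a fixed string like abba illustrates the shape of such an s.)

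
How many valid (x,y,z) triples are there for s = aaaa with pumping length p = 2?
3

For s = 'aaaa' with pumping length p = 2:

Constraints: |xy| ≤ 2, |y| > 0

Valid decompositions (|xy| ≤ p, |y| ≥ 1):
  • x='', y='a', z='aaa'
  • x='a', y='a', z='aa'
  • x='', y='aa', z='aa'

Total count: 3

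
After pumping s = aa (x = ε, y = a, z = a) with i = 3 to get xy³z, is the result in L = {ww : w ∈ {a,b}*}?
Yes

xy³z = ε · aaa · a = aaaa.
aaaa splits into halves aa · aa, which are equal, so it is in L (w = aa).
(A single pumped string landing in L is not a contradiction by itself; a non-regularity proof needs some i for which xy^i z ∉ L, for every admissible decomposition.)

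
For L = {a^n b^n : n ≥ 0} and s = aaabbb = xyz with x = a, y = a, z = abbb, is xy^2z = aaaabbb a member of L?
No

xy²z = a · aa · abbb = aaaabbb.
aaaabbb has 4 a's and 3 b's; 4 ≠ 3, so it is not in L.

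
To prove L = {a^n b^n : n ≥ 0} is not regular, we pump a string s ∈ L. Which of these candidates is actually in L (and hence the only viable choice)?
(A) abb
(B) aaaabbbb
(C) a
(B) aaaabbbb

The pumping lemma is applied to a string s that lies in L, so first check membership of each option:
- (A) abb has 1 a's and 2 b's; 1 ≠ 2, so it is not in L ✗
- (B) aaaabbbb = a^4 b^4 has equal counts (4 = 4), so it is in L ✓
- (C) a has 1 a's and 0 b's; 1 ≠ 0, so it is not in L ✗

Only (B) aaaabbbb is in L, so it is the only candidate that could play the role of s.
(In a complete proof one picks s in terms of the pumping length p so that |s| ≥ p is guaranteed; a fixed string like aaaabbbb illustrates the shape of such an s.)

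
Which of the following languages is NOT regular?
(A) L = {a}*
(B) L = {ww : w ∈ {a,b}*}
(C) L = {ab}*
(B) {ww : w ∈ {a,b}*}

(B) L = {ww : w ∈ {a,b}*} is NOT regular.

The pumping lemma can be used to prove this:
After pumping, the two halves no longer match

The other languages are regular because they can be recognized by finite automata.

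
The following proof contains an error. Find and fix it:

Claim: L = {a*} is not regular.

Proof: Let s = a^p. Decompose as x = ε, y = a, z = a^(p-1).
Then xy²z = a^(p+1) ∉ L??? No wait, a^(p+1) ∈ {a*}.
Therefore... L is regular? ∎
Error: The proof attempts to show a*  is not regular, but a* IS regular!

Correction: a* is a regular language (recognized by a simple DFA with one accepting state and self-loop on 'a'). The pumping lemma can only prove non-regularity, not regularity. For regular languages, pumping always works.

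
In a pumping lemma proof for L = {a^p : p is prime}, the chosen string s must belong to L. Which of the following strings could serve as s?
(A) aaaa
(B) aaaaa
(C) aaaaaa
(B) aaaaa

The pumping lemma is applied to a string s that lies in L, so first check membership of each option:
- (A) aaaa has length 4 = 2 × 2, which is not prime, so it is not in L ✗
- (B) aaaaa has length 5, which is prime, so it is in L ✓
- (C) aaaaaa has length 6 = 2 × 3, which is not prime, so it is not in L ✗

Only (B) aaaaa is in L, so it is the only candidate that could play the role of s.
(In a complete proof one picks s in terms of the pumping length p so that |s| ≥ p is guaranteed; a fixed string like aaaaa illustrates the shape of such an s.)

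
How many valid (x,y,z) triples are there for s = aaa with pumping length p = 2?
3

For s = 'aaa' with pumping length p = 2:

Constraints: |xy| ≤ 2, |y| > 0

Valid decompositions (|xy| ≤ p, |y| ≥ 1):
  • x='', y='a', z='aa'
  • x='a', y='a', z='a'
  • x='', y='aa', z='a'

Total count: 3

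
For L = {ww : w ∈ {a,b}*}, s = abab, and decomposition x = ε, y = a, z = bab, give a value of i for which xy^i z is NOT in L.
i = 0

xy⁰z = ε · ε · bab = bab; bab has odd length 3, so it cannot be written as ww and is not in L.
(Other choices also work, e.g. i = 2, 3; only i = 1 is guaranteed to stay in L since xy¹z = s.)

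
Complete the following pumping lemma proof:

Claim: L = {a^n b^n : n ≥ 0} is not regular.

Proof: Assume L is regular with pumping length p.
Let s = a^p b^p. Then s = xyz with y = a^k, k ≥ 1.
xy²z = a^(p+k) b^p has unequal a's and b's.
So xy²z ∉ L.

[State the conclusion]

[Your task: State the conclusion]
This contradicts the pumping lemma for regular languages,
which guarantees xy^i z ∈ L for all i ≥ 0.

Since our assumption that L is regular leads to a contradiction,
we conclude that L = {a^n b^n : n ≥ 0} is NOT regular. ∎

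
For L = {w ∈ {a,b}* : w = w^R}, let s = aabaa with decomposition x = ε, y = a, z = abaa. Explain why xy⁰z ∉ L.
xy⁰z = abaa ∉ L

Pumping with i = 0 replaces y = a by y⁰ = ε:
- Original: s = xyz = aabaa; aabaa reversed is aabaa, the same string, so it is a palindrome and is in L
- Pumped: xy⁰z = ε · ε · abaa = abaa
- abaa reversed is aaba ≠ abaa, so it is not a palindrome and is not in L

The pumping lemma would require xy⁰z ∈ L, so this decomposition yields a contradiction.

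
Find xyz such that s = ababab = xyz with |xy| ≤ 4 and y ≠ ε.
x = '', y = 'a', z = 'babab'

For s = ababab and p = 4, one valid decomposition is:
- x = '' (length 0)
- y = 'a' (length 1)
- z = 'babab' (length 5)

Verification:
- xyz = '' + 'a' + 'babab' = ababab ✓
- |xy| = 1 ≤ 4 ✓
- |y| = 1 > 0 ✓

All pumping lemma constraints are satisfied.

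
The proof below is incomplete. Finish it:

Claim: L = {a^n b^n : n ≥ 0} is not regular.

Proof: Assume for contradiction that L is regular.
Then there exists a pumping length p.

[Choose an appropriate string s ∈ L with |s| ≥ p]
s = a^p b^p

This string is in L (has equal a's and b's) and has length 2p ≥ p.
Any decomposition xyz with |xy| ≤ p means y consists only of a's,
so pumping will unbalance the counts.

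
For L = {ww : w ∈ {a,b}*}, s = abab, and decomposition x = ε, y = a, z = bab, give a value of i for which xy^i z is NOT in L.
i = 3

xy³z = ε · aaa · bab = aaabab; aaabab has length 6; its halves are aaa and bab, which differ, so it is not in L.
(Other choices also work, e.g. i = 0, 2; only i = 1 is guaranteed to stay in L since xy¹z = s.)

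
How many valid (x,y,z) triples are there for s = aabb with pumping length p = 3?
6

For s = 'aabb' with pumping length p = 3:

Constraints: |xy| ≤ 3, |y| > 0

Valid decompositions (|xy| ≤ p, |y| ≥ 1):
  • x='', y='a', z='abb'
  • x='a', y='a', z='bb'
  • x='', y='aa', z='bb'
  • x='aa', y='b', z='b'
  • x='a', y='ab', z='b'
  • x='', y='aab', z='b'

Total count: 6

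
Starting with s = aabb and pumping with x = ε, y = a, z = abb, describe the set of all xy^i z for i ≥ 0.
{xy^i z : i ≥ 0} = {a^(i+1) b^2 : i ≥ 0} = {abb, aabb, aaabb, ...}

With x = ε, y = a, z = abb: Starting with aabb and pumping the first 'a' (z = abb keeps the second 'a'), we get strings with i+1 a's followed by 2 b's for i = 0, 1, 2, ...; note bb is not produced because z always contributes one a.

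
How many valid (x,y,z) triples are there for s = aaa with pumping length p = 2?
3

For s = 'aaa' with pumping length p = 2:

Constraints: |xy| ≤ 2, |y| > 0

Valid decompositions (|xy| ≤ p, |y| ≥ 1):
  • x='', y='a', z='aa'
  • x='a', y='a', z='a'
  • x='', y='aa', z='a'

Total count: 3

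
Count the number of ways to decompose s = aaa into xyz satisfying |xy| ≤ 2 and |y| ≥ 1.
3

For s = 'aaa' with pumping length p = 2:

Constraints: |xy| ≤ 2, |y| > 0

Valid decompositions (|xy| ≤ p, |y| ≥ 1):
  • x='', y='a', z='aa'
  • x='a', y='a', z='a'
  • x='', y='aa', z='a'

Total count: 3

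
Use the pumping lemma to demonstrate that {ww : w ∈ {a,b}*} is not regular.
Assume for contradiction that L is regular, and let p ≥ 1 be the pumping length given by the pumping lemma.
Choose s = a^p b a^p b. Then s ∈ L (take w = a^p b) and |s| = 2p + 2 ≥ p.
By the pumping lemma, s = xyz for some x, y, z with |xy| ≤ p, |y| ≥ 1, and xy^i z ∈ L for every i ≥ 0.
Since |xy| ≤ p and the first p symbols of s are all a's, y = a^k for some k with 1 ≤ k ≤ p.

Take i = 2: t = xy²z = a^(p + k) b a^p b.
Suppose t = uu for some string u. The string t contains exactly two b's and ends in b, so u contains exactly one b and ends in b; hence u = a^j b for some j, and uu = a^j b a^j b. Comparing with t = a^(p + k) b a^p b forces j = p + k (first block) and j = p (second block), which is impossible since k ≥ 1. So t ∉ L.

This contradicts the pumping lemma, which requires xy^i z ∈ L for all i ≥ 0.
Hence L = {ww : w ∈ {a,b}*} is not regular. ∎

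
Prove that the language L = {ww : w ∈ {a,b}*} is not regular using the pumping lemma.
Assume for contradiction that L is regular, and let p ≥ 1 be the pumping length given by the pumping lemma.
Choose s = a^p b a^p b. Then s ∈ L (take w = a^p b) and |s| = 2p + 2 ≥ p.
By the pumping lemma, s = xyz for some x, y, z with |xy| ≤ p, |y| ≥ 1, and xy^i z ∈ L for every i ≥ 0.
Since |xy| ≤ p and the first p symbols of s are all a's, y = a^k for some k with 1 ≤ k ≤ p.

Take i = 2: t = xy²z = a^(p + k) b a^p b.
Suppose t = uu for some string u. The string t contains exactly two b's and ends in b, so u contains exactly one b and ends in b; hence u = a^j b for some j, and uu = a^j b a^j b. Comparing with t = a^(p + k) b a^p b forces j = p + k (first block) and j = p (second block), which is impossible since k ≥ 1. So t ∉ L.

This contradicts the pumping lemma, which requires xy^i z ∈ L for all i ≥ 0.
Hence L = {ww : w ∈ {a,b}*} is not regular. ∎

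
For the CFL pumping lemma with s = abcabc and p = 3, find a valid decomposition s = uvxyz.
u='ab', v='c', x='a', y='b', z='c'

For s = abcabc with pumping length p = 3:

One valid decomposition:
- u = 'ab'
- v = 'c'
- x = 'a'
- y = 'b'
- z = 'c'

Verification:
- uvxyz = 'ab' + 'c' + 'a' + 'b' + 'c' = abcabc ✓
- |vxy| = |'cab'| = 3 ≤ 3 ✓
- |vy| = |'cb'| = 2 > 0 ✓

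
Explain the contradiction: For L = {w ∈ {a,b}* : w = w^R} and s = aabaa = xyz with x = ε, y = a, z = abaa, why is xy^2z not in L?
xy²z = aaabaa ∉ L

Pumping with i = 2 replaces y = a by y² = aa:
- Original: s = xyz = aabaa; aabaa reversed is aabaa, the same string, so it is a palindrome and is in L
- Pumped: xy²z = ε · aa · abaa = aaabaa
- aaabaa reversed is aabaaa ≠ aaabaa, so it is not a palindrome and is not in L

The pumping lemma would require xy²z ∈ L, so this decomposition yields a contradiction.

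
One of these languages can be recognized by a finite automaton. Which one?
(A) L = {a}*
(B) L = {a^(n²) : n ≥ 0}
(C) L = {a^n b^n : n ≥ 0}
(A) {a}*

(A) L = {a}* is regular.

This can be recognized by a finite automaton (DFA/NFA).
Regular expressions like {a}* define regular languages.

The other choices are not regular:
- {a^(n²) : n ≥ 0}: After pumping, length is no longer a perfect square
- {a^n b^n : n ≥ 0}: After pumping, the number of a's and b's become unequal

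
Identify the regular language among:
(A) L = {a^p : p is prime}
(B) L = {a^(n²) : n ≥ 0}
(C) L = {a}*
(C) {a}*

(C) L = {a}* is regular.

This can be recognized by a finite automaton (DFA/NFA).
Regular expressions like {a}* define regular languages.

The other choices are not regular:
- {a^p : p is prime}: After pumping, the length becomes composite
- {a^(n²) : n ≥ 0}: After pumping, length is no longer a perfect square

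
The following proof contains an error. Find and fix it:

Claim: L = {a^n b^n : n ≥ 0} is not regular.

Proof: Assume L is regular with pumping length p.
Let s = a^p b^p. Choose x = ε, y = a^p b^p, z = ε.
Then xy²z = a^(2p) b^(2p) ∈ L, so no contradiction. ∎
Error: The decomposition violates |xy| ≤ p. With y = a^p b^p, |xy| = |y| = 2p > p. (The proof also miscomputes xy²z, which would be a^p b^p a^p b^p rather than a^(2p) b^(2p), and it wrongly treats one harmless decomposition as settling the matter — the prover does not get to choose the decomposition.)

Correction: The pumping lemma requires |xy| ≤ p, and the argument must handle every decomposition satisfying |xy| ≤ p, |y| ≥ 1. Since s starts with p a's, any such y consists only of a's, say y = a^k with k ≥ 1. Then xy²z = a^(p+k) b^p has unequal numbers of a's and b's, so xy²z ∉ L — the required contradiction.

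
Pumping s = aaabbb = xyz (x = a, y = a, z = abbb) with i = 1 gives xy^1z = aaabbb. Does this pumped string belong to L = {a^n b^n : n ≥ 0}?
Yes

xy¹z = a · a · abbb = aaabbb.
aaabbb = a^3 b^3 has equal counts (3 = 3), so it is in L.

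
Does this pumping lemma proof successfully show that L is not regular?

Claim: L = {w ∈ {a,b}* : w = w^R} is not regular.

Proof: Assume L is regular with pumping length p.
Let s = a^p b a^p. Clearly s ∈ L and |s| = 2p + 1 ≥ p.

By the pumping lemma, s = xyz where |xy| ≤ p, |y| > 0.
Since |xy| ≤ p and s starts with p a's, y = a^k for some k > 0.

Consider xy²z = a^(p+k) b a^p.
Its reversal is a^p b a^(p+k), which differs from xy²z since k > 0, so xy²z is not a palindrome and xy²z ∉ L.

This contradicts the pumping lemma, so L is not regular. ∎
The proof is correct.

This proof is valid because:
1. s = a^p b a^p is in L and is chosen in terms of p, so |s| ≥ p holds for every p
2. The decomposition analysis is correct: |xy| ≤ p forces y to lie inside the leading a's
3. The contradiction is valid: a^(p+k) b a^p has more a's before the b than after it, so it is not a palindrome
4. The conclusion follows logically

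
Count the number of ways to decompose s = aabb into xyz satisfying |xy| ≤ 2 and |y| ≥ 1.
3

For s = 'aabb' with pumping length p = 2:

Constraints: |xy| ≤ 2, |y| > 0

Valid decompositions (|xy| ≤ p, |y| ≥ 1):
  • x='', y='a', z='abb'
  • x='a', y='a', z='bb'
  • x='', y='aa', z='bb'

Total count: 3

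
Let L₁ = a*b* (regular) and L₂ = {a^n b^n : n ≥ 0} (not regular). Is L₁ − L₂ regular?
No — L₁ − L₂ is not regular.

a*b* − {a^n b^n} = {a^n b^m : n ≠ m}. If this were regular, then its complement intersected with a*b*, namely {a^n b^n : n ≥ 0}, would be regular too (closure under complement and intersection) — contradiction. So L₁ − L₂ is not regular.

Note that the bare facts "L₁ regular, L₂ non-regular" do not settle the question by themselves: the closure of regular languages under ∪, ∩, complement and difference applies only when BOTH operands are regular. With a non-regular operand the result can come out regular or non-regular depending on the specific languages, so one has to work out L₁ − L₂ for this particular pair, as above.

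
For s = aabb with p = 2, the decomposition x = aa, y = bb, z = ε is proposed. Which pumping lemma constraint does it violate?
Violated: |xy| ≤ p

The decomposition x = aa, y = bb, z = ε for s = aabb with p = 2
violates the constraint: |xy| ≤ p

|xy| = |aabb| = 4 > 2 = p. The decomposition puts too many characters in xy.

Pumping lemma constraints:
1. xyz = s (decomposition is valid)
2. |xy| ≤ p
3. |y| > 0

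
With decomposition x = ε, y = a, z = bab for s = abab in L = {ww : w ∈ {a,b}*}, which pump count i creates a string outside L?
i = 3

xy³z = ε · aaa · bab = aaabab; aaabab has length 6; its halves are aaa and bab, which differ, so it is not in L.
(Other choices also work, e.g. i = 0, 2; only i = 1 is guaranteed to stay in L since xy¹z = s.)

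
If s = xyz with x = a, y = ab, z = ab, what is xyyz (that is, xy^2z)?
aababab

Given x = 'a', y = 'ab', z = 'ab' and i = 2:

xy^2z = x + y·y·...·y (2 times) + z
       = 'a' + 'ab'^2 + 'ab'
       = 'a' + 'abab' + 'ab'
       = 'aababab'

The pumped string is 'aababab' with length 7.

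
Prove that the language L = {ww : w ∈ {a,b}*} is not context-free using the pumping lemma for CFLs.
Assume for contradiction that L is context-free, and let p ≥ 1 be the pumping length given by the pumping lemma for CFLs.
Choose s = a^p b^p a^p b^p. Then s ∈ L (take w = a^p b^p) and |s| = 4p ≥ p.
By the CFL pumping lemma, s = uvxyz for some u, v, x, y, z with |vxy| ≤ p, |vy| ≥ 1, and uv^i xy^i z ∈ L for every i ≥ 0.

Write s as four blocks A₁ B₁ A₂ B₂ with A₁ = A₂ = a^p and B₁ = B₂ = b^p. Since |vxy| ≤ p, the window vxy lies inside at most two adjacent blocks. Take i = 0 and let t = uxz, so |t| = 4p − |vy| with 1 ≤ |vy| ≤ p. If |t| is odd, t ∉ L immediately, so assume |vy| is even (hence |vy| ≥ 2) and |t|/2 = 2p − |vy|/2, which satisfies p ≤ |t|/2 ≤ 2p − 1.

Case 1 (vxy inside A₁B₁): t = a^(p−j) b^(p−l) a^p b^p with j + l = |vy|. The second half of t has length < 2p, so it is a suffix of the trailing a^p b^p and ends in b; the first half is a^(p−j) b^(p−l) a^((j+l)/2), which ends in a because (j+l)/2 ≥ 1. The halves differ, so t ∉ L.

Case 2 (vxy inside B₁A₂, straddling the middle): t = a^p b^(p−j) a^(p−l) b^p with j + l = |vy|. If t = ww, then w is a prefix of t of length ≥ p, so w begins with a^p; and w is a suffix of t of length ≥ p, so w ends with b^p. That forces |w| ≥ 2p, contradicting |w| = |t|/2 ≤ 2p − 1. So t ∉ L.

Case 3 (vxy inside A₂B₂): t = a^p b^p a^(p−j) b^(p−l) with j + l = |vy|. The first half of t is a prefix of a^p b^p, so it begins with a; the second half is b^((j+l)/2) a^(p−j) b^(p−l), which begins with b. The halves differ, so t ∉ L.

In every case uv⁰xy⁰z = uxz ∉ L.

This contradicts the CFL pumping lemma, which requires uv^i xy^i z ∈ L for all i ≥ 0.
Hence L = {ww : w ∈ {a,b}*} is not context-free. ∎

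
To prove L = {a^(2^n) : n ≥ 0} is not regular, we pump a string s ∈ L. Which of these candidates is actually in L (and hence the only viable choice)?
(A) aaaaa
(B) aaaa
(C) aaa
(B) aaaa

The pumping lemma is applied to a string s that lies in L, so first check membership of each option:
- (A) aaaaa has length 5, strictly between 2^2 = 4 and 2^3 = 8, so it is not in L ✗
- (B) aaaa has length 4 = 2^2, so it is in L ✓
- (C) aaa has length 3, strictly between 2^1 = 2 and 2^2 = 4, so it is not in L ✗

Only (B) aaaa is in L, so it is the only candidate that could play the role of s.
(In a complete proof one picks s in terms of the pumping length p so that |s| ≥ p is guaranteed; a fixed string like aaaa illustrates the shape of such an s.)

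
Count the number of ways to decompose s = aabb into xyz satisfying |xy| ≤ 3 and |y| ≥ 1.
6

For s = 'aabb' with pumping length p = 3:

Constraints: |xy| ≤ 3, |y| > 0

Valid decompositions (|xy| ≤ p, |y| ≥ 1):
  • x='', y='a', z='abb'
  • x='a', y='a', z='bb'
  • x='', y='aa', z='bb'
  • x='aa', y='b', z='b'
  • x='a', y='ab', z='b'
  • x='', y='aab', z='b'

Total count: 6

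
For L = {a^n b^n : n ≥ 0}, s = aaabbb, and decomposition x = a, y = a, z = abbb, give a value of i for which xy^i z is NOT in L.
i = 0

xy⁰z = a · ε · abbb = aabbb; aabbb has 2 a's and 3 b's; 2 ≠ 3, so it is not in L.
(Other choices also work, e.g. i = 2, 3; only i = 1 is guaranteed to stay in L since xy¹z = s.)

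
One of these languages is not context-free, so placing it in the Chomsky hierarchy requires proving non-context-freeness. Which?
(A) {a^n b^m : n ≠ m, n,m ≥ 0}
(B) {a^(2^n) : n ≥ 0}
(B) {a^(2^n) : n ≥ 0}

(B) {a^(2^n) : n ≥ 0} requires the CFL pumping lemma.

- {a^n b^m : n ≠ m, n,m ≥ 0} is context-free (but not regular)
  • Can be shown non-regular with the regular pumping lemma
  • After pumping a's, we can make n = m

- {a^(2^n) : n ≥ 0} is NOT context-free
  • Requires the CFL pumping lemma to prove
  • Gaps between powers of 2 grow exponentially

The CFL pumping lemma is "stronger" in that it can prove non-membership
in the larger class of context-free languages.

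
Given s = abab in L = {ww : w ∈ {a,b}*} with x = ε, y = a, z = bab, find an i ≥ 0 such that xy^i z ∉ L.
i = 0

xy⁰z = ε · ε · bab = bab; bab has odd length 3, so it cannot be written as ww and is not in L.
(Other choices also work, e.g. i = 2, 3; only i = 1 is guaranteed to stay in L since xy¹z = s.)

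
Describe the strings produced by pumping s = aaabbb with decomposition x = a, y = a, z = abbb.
{xy^i z : i ≥ 0} = {a^(2+i) b^3 : i ≥ 0} = {aabbb, aaabbb, aaaabbb, ...}

With x = a, y = a, z = abbb: Starting with aaabbb and pumping the second 'a', we get strings with 2+i a's followed by 3 b's for i = 0, 1, 2, ...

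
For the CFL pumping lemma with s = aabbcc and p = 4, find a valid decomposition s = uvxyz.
u='a', v='a', x='bb', y='c', z='c'

For s = aabbcc with pumping length p = 4:

One valid decomposition:
- u = 'a'
- v = 'a'
- x = 'bb'
- y = 'c'
- z = 'c'

Verification:
- uvxyz = 'a' + 'a' + 'bb' + 'c' + 'c' = aabbcc ✓
- |vxy| = |'abbc'| = 4 ≤ 4 ✓
- |vy| = |'ac'| = 2 > 0 ✓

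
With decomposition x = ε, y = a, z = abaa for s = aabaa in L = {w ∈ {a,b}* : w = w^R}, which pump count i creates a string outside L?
i = 2

xy²z = ε · aa · abaa = aaabaa; aaabaa reversed is aabaaa ≠ aaabaa, so it is not a palindrome and is not in L.
(Other choices also work, e.g. i = 0, 3; only i = 1 is guaranteed to stay in L since xy¹z = s.)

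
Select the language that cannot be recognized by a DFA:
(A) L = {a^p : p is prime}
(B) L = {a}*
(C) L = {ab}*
(A) {a^p : p is prime}

(A) L = {a^p : p is prime} is NOT regular.

The pumping lemma can be used to prove this:
After pumping, the length becomes composite

The other languages are regular because they can be recognized by finite automata.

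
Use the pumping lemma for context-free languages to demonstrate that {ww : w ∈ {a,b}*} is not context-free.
Assume for contradiction that L is context-free, and let p ≥ 1 be the pumping length given by the pumping lemma for CFLs.
Choose s = a^p b^p a^p b^p. Then s ∈ L (take w = a^p b^p) and |s| = 4p ≥ p.
By the CFL pumping lemma, s = uvxyz for some u, v, x, y, z with |vxy| ≤ p, |vy| ≥ 1, and uv^i xy^i z ∈ L for every i ≥ 0.

Write s as four blocks A₁ B₁ A₂ B₂ with A₁ = A₂ = a^p and B₁ = B₂ = b^p. Since |vxy| ≤ p, the window vxy lies inside at most two adjacent blocks. Take i = 0 and let t = uxz, so |t| = 4p − |vy| with 1 ≤ |vy| ≤ p. If |t| is odd, t ∉ L immediately, so assume |vy| is even (hence |vy| ≥ 2) and |t|/2 = 2p − |vy|/2, which satisfies p ≤ |t|/2 ≤ 2p − 1.

Case 1 (vxy inside A₁B₁): t = a^(p−j) b^(p−l) a^p b^p with j + l = |vy|. The second half of t has length < 2p, so it is a suffix of the trailing a^p b^p and ends in b; the first half is a^(p−j) b^(p−l) a^((j+l)/2), which ends in a because (j+l)/2 ≥ 1. The halves differ, so t ∉ L.

Case 2 (vxy inside B₁A₂, straddling the middle): t = a^p b^(p−j) a^(p−l) b^p with j + l = |vy|. If t = ww, then w is a prefix of t of length ≥ p, so w begins with a^p; and w is a suffix of t of length ≥ p, so w ends with b^p. That forces |w| ≥ 2p, contradicting |w| = |t|/2 ≤ 2p − 1. So t ∉ L.

Case 3 (vxy inside A₂B₂): t = a^p b^p a^(p−j) b^(p−l) with j + l = |vy|. The first half of t is a prefix of a^p b^p, so it begins with a; the second half is b^((j+l)/2) a^(p−j) b^(p−l), which begins with b. The halves differ, so t ∉ L.

In every case uv⁰xy⁰z = uxz ∉ L.

This contradicts the CFL pumping lemma, which requires uv^i xy^i z ∈ L for all i ≥ 0.
Hence L = {ww : w ∈ {a,b}*} is not context-free. ∎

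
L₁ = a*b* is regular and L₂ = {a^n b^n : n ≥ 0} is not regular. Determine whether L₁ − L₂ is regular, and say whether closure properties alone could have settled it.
No — L₁ − L₂ is not regular.

a*b* − {a^n b^n} = {a^n b^m : n ≠ m}. If this were regular, then its complement intersected with a*b*, namely {a^n b^n : n ≥ 0}, would be regular too (closure under complement and intersection) — contradiction. So L₁ − L₂ is not regular.

Note that the bare facts "L₁ regular, L₂ non-regular" do not settle the question by themselves: the closure of regular languages under ∪, ∩, complement and difference applies only when BOTH operands are regular. With a non-regular operand the result can come out regular or non-regular depending on the specific languages, so one has to work out L₁ − L₂ for this particular pair, as above.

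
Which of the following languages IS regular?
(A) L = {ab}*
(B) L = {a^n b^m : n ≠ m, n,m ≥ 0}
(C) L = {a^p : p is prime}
(A) {ab}*

(A) L = {ab}* is regular.

This can be recognized by a finite automaton (DFA/NFA).
Regular expressions like {ab}* define regular languages.

The other choices are not regular:
- {a^n b^m : n ≠ m, n,m ≥ 0}: After pumping a's, we can make n = m
- {a^p : p is prime}: After pumping, the length becomes composite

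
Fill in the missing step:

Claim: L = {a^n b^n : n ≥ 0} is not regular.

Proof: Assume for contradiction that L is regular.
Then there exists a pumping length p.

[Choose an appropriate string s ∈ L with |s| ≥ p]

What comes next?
s = a^p b^p

This string is in L (has equal a's and b's) and has length 2p ≥ p.
Any decomposition xyz with |xy| ≤ p means y consists only of a's,
so pumping will unbalance the counts.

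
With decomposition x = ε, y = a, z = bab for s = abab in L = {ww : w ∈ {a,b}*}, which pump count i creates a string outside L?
i = 0

xy⁰z = ε · ε · bab = bab; bab has odd length 3, so it cannot be written as ww and is not in L.
(Other choices also work, e.g. i = 2, 3; only i = 1 is guaranteed to stay in L since xy¹z = s.)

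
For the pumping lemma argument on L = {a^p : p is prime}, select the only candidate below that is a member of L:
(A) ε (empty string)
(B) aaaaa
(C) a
(B) aaaaa

The pumping lemma is applied to a string s that lies in L, so first check membership of each option:
- (A) ε has length 0, which is not prime, so it is not in L ✗
- (B) aaaaa has length 5, which is prime, so it is in L ✓
- (C) a has length 1, which is not prime, so it is not in L ✗

Only (B) aaaaa is in L, so it is the only candidate that could play the role of s.
(In a complete proof one picks s in terms of the pumping length p so that |s| ≥ p is guaranteed; a fixed string like aaaaa illustrates the shape of such an s.)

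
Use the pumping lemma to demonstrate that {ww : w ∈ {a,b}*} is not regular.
Assume for contradiction that L is regular, and let p ≥ 1 be the pumping length given by the pumping lemma.
Choose s = a^p b a^p b. Then s ∈ L (take w = a^p b) and |s| = 2p + 2 ≥ p.
By the pumping lemma, s = xyz for some x, y, z with |xy| ≤ p, |y| ≥ 1, and xy^i z ∈ L for every i ≥ 0.
Since |xy| ≤ p and the first p symbols of s are all a's, y = a^k for some k with 1 ≤ k ≤ p.

Take i = 2: t = xy²z = a^(p + k) b a^p b.
Suppose t = uu for some string u. The string t contains exactly two b's and ends in b, so u contains exactly one b and ends in b; hence u = a^j b for some j, and uu = a^j b a^j b. Comparing with t = a^(p + k) b a^p b forces j = p + k (first block) and j = p (second block), which is impossible since k ≥ 1. So t ∉ L.

This contradicts the pumping lemma, which requires xy^i z ∈ L for all i ≥ 0.
Hence L = {ww : w ∈ {a,b}*} is not regular. ∎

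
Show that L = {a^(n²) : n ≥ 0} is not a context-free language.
Assume for contradiction that L is context-free, and let p ≥ 1 be the pumping length given by the pumping lemma for CFLs.
Choose s = a^(p²). Then s ∈ L and |s| = p² ≥ p.
By the CFL pumping lemma, s = uvxyz for some u, v, x, y, z with |vxy| ≤ p, |vy| ≥ 1, and uv^i xy^i z ∈ L for every i ≥ 0.
All symbols are a's, so only lengths matter: let k = |vy|, with 1 ≤ k ≤ |vxy| ≤ p.

Take i = 2: |uv²xy²z| = p² + k, and p² < p² + k ≤ p² + p < (p + 1)².
So the length lies strictly between consecutive squares and is not a perfect square; uv²xy²z ∉ L.

This contradicts the CFL pumping lemma, which requires uv^i xy^i z ∈ L for all i ≥ 0.
Hence L = {a^(n²) : n ≥ 0} is not context-free. ∎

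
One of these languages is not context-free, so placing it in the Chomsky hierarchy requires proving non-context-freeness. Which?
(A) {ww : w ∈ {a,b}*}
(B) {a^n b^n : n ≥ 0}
(A) {ww : w ∈ {a,b}*}

(A) {ww : w ∈ {a,b}*} requires the CFL pumping lemma.

- {a^n b^n : n ≥ 0} is context-free (but not regular)
  • Can be shown non-regular with the regular pumping lemma
  • After pumping, the number of a's and b's become unequal

- {ww : w ∈ {a,b}*} is NOT context-free
  • Requires the CFL pumping lemma to prove
  • Even a PDA cannot compare two arbitrary halves symbol by symbol; CFL pumping on a^p b^p a^p b^p fails

The CFL pumping lemma is "stronger" in that it can prove non-membership
in the larger class of context-free languages.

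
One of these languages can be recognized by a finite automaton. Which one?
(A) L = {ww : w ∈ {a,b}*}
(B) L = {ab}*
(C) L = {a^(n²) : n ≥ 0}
(B) {ab}*

(B) L = {ab}* is regular.

This can be recognized by a finite automaton (DFA/NFA).
Regular expressions like {ab}* define regular languages.

The other choices are not regular:
- {ww : w ∈ {a,b}*}: After pumping, the two halves no longer match
- {a^(n²) : n ≥ 0}: After pumping, length is no longer a perfect square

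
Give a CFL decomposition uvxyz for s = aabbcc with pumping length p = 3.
u='aa', v='b', x='b', y='c', z='c'

For s = aabbcc with pumping length p = 3:

One valid decomposition:
- u = 'aa'
- v = 'b'
- x = 'b'
- y = 'c'
- z = 'c'

Verification:
- uvxyz = 'aa' + 'b' + 'b' + 'c' + 'c' = aabbcc ✓
- |vxy| = |'bbc'| = 3 ≤ 3 ✓
- |vy| = |'bc'| = 2 > 0 ✓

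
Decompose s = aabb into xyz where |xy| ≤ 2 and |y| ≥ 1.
x = '', y = 'aa', z = 'bb'

For s = aabb and p = 2, one valid decomposition is:
- x = '' (length 0)
- y = 'aa' (length 2)
- z = 'bb' (length 2)

Verification:
- xyz = '' + 'aa' + 'bb' = aabb ✓
- |xy| = 2 ≤ 2 ✓
- |y| = 2 > 0 ✓

All pumping lemma constraints are satisfied.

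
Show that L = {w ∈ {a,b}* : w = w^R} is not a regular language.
Assume for contradiction that L is regular, and let p ≥ 1 be the pumping length given by the pumping lemma.
Choose s = a^p b a^p. Then s ∈ L (it reads the same in both directions) and |s| = 2p + 1 ≥ p.
By the pumping lemma, s = xyz for some x, y, z with |xy| ≤ p, |y| ≥ 1, and xy^i z ∈ L for every i ≥ 0.
Since |xy| ≤ p and the first p symbols of s are all a's, y = a^k for some k with 1 ≤ k ≤ p.

Take i = 2: xy²z = a^(p + k) b a^p.
Its reversal is a^p b a^(p + k). These differ because the block of a's before the unique b has length p + k in one and p in the other, and p + k ≠ p since k ≥ 1. So xy²z is not a palindrome, i.e. xy²z ∉ L.

This contradicts the pumping lemma, which requires xy^i z ∈ L for all i ≥ 0.
Hence L = {w ∈ {a,b}* : w = w^R} is not regular. ∎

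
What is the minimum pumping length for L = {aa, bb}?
p = 3

For a finite language L, the pumping lemma holds vacuously if p > max|s| for s ∈ L.

The longest string in L = {aa, bb} has length 2.
If p = 3, then no string s ∈ L has |s| ≥ p, so the condition is vacuously true.

The minimum pumping length is p = 3.

Why no smaller p works: for any p ≤ 2, the longest string s ∈ L has |s| = 2 ≥ p, so it would
have to be pumpable; but pumping up (i = 2, 3, ...) produces ever longer strings, which cannot all lie in the
finite language L. So the pumping property fails for every p ≤ 2.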